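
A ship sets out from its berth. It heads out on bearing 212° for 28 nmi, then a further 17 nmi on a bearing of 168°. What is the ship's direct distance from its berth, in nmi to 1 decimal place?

Leg 1 (212°, 28 nmi): east 28 sin 212° = -14.84, north 28 cos 212° = -23.75
Leg 2 (168°, 17 nmi): east 17 sin 168° = 3.53, north 17 cos 168° = -16.63
Net: -11.30 east, -40.37 north. Distance = √((-11.30)² + (-40.37)²) = 41.926 nmi.

41.9 nmi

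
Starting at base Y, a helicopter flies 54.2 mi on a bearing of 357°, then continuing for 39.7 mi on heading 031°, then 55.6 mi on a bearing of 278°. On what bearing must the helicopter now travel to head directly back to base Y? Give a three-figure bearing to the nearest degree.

159°

Leg 1 (357°, 54.2 mi): east 54.2 sin 357° = -2.84, north 54.2 cos 357° = 54.13
Leg 2 (031°, 39.7 mi): east 39.7 sin 31° = 20.45, north 39.7 cos 31° = 34.03
Leg 3 (278°, 55.6 mi): east 55.6 sin 278° = -55.06, north 55.6 cos 278° = 7.74
Net displacement: -37.45 east, 95.89 north. Direction back to start is (37.45, -95.89): bearing = atan2(37.45, -95.89) mod 360° = 158.67° ≈ 159°.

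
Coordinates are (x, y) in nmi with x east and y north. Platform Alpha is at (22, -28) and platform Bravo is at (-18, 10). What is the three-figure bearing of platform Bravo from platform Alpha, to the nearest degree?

Δeast = -18 − 22 = -40.00; Δnorth = 10 − -28 = 38.00.
Bearing = atan2(Δeast, Δnorth) mod 360° = 313.53° ≈ 314°.

314°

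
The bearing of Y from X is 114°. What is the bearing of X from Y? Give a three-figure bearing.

Back-bearing = 114° + 180° = 294°.

294°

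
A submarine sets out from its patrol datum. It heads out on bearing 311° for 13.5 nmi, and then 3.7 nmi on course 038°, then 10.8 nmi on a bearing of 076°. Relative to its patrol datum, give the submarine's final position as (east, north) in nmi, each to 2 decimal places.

(2.57, 14.39)

Leg 1 (311°, 13.5 nmi): east 13.5 sin 311° = -10.19, north 13.5 cos 311° = 8.86
Leg 2 (038°, 3.7 nmi): east 3.7 sin 38° = 2.28, north 3.7 cos 38° = 2.92
Leg 3 (076°, 10.8 nmi): east 10.8 sin 76° = 10.48, north 10.8 cos 76° = 2.61
Summing: 2.57 nmi east, 14.39 nmi north → (2.57, 14.39).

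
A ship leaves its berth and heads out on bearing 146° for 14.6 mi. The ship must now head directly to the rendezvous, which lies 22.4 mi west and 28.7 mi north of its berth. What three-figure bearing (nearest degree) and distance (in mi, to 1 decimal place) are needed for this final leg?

323°, 51.0 mi

Leg 1 (146°, 14.6 mi): east 14.6 sin 146° = 8.16, north 14.6 cos 146° = -12.10
Current position: (8.16, -12.10). Target: (-22.4, 28.7). Remaining: Δeast = -30.56, Δnorth = 40.80.
Bearing = atan2(-30.56, 40.80) mod 360° = 323.16°; distance = √((-30.56)² + (40.80)²) = 50.982 mi.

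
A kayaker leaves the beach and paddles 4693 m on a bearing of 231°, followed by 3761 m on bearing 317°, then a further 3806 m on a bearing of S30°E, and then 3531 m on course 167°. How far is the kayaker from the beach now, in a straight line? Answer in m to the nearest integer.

7779 m

Leg 1 (231°, 4693 m): east 4693 sin 231° = -3647.15, north 4693 cos 231° = -2953.40
Leg 2 (317°, 3761 m): east 3761 sin 317° = -2565.00, north 3761 cos 317° = 2750.62
Leg 3 (S30°E, 3806 m): east 3806 sin 150° = 1903.00, north 3806 cos 150° = -3296.09
Leg 4 (167°, 3531 m): east 3531 sin 167° = 794.30, north 3531 cos 167° = -3440.50
Net: -3514.84 east, -6939.37 north. Distance = √((-3514.84)² + (-6939.37)²) = 7778.753 m.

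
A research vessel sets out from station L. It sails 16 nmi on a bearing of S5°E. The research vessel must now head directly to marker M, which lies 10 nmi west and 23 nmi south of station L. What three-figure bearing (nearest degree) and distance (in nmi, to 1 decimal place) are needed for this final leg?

238°, 13.4 nmi

Leg 1 (S5°E, 16 nmi): east 16 sin 175° = 1.39, north 16 cos 175° = -15.94
Current position: (1.39, -15.94). Target: (-10, -23). Remaining: Δeast = -11.39, Δnorth = -7.06.
Bearing = atan2(-11.39, -7.06) mod 360° = 238.21°; distance = √((-11.39)² + (-7.06)²) = 13.405 nmi.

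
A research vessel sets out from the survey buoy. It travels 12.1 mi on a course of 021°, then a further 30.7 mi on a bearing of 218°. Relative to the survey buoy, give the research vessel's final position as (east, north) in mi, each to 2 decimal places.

Leg 1 (021°, 12.1 mi): east 12.1 sin 21° = 4.34, north 12.1 cos 21° = 11.30
Leg 2 (218°, 30.7 mi): east 30.7 sin 218° = -18.90, north 30.7 cos 218° = -24.19
Summing: -14.56 mi east, -12.90 mi north → (-14.56, -12.90).

(-14.56, -12.90)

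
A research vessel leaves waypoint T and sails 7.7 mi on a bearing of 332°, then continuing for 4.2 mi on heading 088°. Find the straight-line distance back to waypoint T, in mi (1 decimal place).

7.0 mi

Leg 1 (332°, 7.7 mi): east 7.7 sin 332° = -3.61, north 7.7 cos 332° = 6.80
Leg 2 (088°, 4.2 mi): east 4.2 sin 88° = 4.20, north 4.2 cos 88° = 0.15
Net: 0.58 east, 6.95 north. Distance = √((0.58)² + (6.95)²) = 6.970 mi.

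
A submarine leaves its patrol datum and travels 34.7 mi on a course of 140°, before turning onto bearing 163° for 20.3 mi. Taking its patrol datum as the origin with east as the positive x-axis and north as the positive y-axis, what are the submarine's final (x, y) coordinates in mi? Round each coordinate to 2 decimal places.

(28.24, -45.99)

Leg 1 (140°, 34.7 mi): east 34.7 sin 140° = 22.30, north 34.7 cos 140° = -26.58
Leg 2 (163°, 20.3 mi): east 20.3 sin 163° = 5.94, north 20.3 cos 163° = -19.41
Summing: 28.24 mi east, -45.99 mi north → (28.24, -45.99).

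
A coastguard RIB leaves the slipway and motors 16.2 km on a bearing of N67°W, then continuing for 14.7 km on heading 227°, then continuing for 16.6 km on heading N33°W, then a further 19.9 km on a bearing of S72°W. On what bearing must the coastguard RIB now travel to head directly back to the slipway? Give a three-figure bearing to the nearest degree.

094°

Leg 1 (N67°W, 16.2 km): east 16.2 sin 293° = -14.91, north 16.2 cos 293° = 6.33
Leg 2 (227°, 14.7 km): east 14.7 sin 227° = -10.75, north 14.7 cos 227° = -10.03
Leg 3 (N33°W, 16.6 km): east 16.6 sin 327° = -9.04, north 16.6 cos 327° = 13.92
Leg 4 (S72°W, 19.9 km): east 19.9 sin 252° = -18.93, north 19.9 cos 252° = -6.15
Net displacement: -53.63 east, 4.08 north. Direction back to start is (53.63, -4.08): bearing = atan2(53.63, -4.08) mod 360° = 94.35° ≈ 094°.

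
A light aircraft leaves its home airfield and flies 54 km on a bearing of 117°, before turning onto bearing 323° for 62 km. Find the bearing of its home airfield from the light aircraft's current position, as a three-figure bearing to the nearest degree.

203°

Leg 1 (117°, 54 km): east 54 sin 117° = 48.11, north 54 cos 117° = -24.52
Leg 2 (323°, 62 km): east 62 sin 323° = -37.31, north 62 cos 323° = 49.52
Net displacement: 10.80 east, 25.00 north. Direction back to start is (-10.80, -25.00): bearing = atan2(-10.80, -25.00) mod 360° = 203.37° ≈ 203°.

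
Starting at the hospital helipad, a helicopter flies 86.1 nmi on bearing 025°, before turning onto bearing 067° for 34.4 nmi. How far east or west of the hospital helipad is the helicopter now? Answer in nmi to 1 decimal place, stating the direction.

68.1 nmi east

Leg 1 (025°, 86.1 nmi): east 86.1 sin 25° = 36.39, north 86.1 cos 25° = 78.03
Leg 2 (067°, 34.4 nmi): east 34.4 sin 67° = 31.67, north 34.4 cos 67° = 13.44
Net east component: 68.05 nmi.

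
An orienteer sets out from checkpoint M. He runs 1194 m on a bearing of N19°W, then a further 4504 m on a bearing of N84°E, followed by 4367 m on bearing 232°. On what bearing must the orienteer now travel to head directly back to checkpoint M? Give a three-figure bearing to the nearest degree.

329°

Leg 1 (N19°W, 1194 m): east 1194 sin 341° = -388.73, north 1194 cos 341° = 1128.95
Leg 2 (N84°E, 4504 m): east 4504 sin 84° = 4479.33, north 4504 cos 84° = 470.80
Leg 3 (232°, 4367 m): east 4367 sin 232° = -3441.24, north 4367 cos 232° = -2688.59
Net displacement: 649.36 east, -1088.85 north. Direction back to start is (-649.36, 1088.85): bearing = atan2(-649.36, 1088.85) mod 360° = 329.19° ≈ 329°.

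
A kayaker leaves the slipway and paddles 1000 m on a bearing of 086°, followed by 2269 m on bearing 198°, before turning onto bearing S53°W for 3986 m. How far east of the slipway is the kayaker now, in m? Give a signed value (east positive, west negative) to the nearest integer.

-2887 m

Leg 1 (086°, 1000 m): east 1000 sin 86° = 997.56, north 1000 cos 86° = 69.76
Leg 2 (198°, 2269 m): east 2269 sin 198° = -701.16, north 2269 cos 198° = -2157.95
Leg 3 (S53°W, 3986 m): east 3986 sin 233° = -3183.36, north 3986 cos 233° = -2398.83
Net east component: -2886.96 m.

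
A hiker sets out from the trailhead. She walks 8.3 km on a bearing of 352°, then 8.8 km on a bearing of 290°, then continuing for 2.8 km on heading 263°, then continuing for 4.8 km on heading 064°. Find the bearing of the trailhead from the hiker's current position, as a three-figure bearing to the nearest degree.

149°

Leg 1 (352°, 8.3 km): east 8.3 sin 352° = -1.16, north 8.3 cos 352° = 8.22
Leg 2 (290°, 8.8 km): east 8.8 sin 290° = -8.27, north 8.8 cos 290° = 3.01
Leg 3 (263°, 2.8 km): east 2.8 sin 263° = -2.78, north 2.8 cos 263° = -0.34
Leg 4 (064°, 4.8 km): east 4.8 sin 64° = 4.31, north 4.8 cos 64° = 2.10
Net displacement: -7.89 east, 12.99 north. Direction back to start is (7.89, -12.99): bearing = atan2(7.89, -12.99) mod 360° = 148.73° ≈ 149°.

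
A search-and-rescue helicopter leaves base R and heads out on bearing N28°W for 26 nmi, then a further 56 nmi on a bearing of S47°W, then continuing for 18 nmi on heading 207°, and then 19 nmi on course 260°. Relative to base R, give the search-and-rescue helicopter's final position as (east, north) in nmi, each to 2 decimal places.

(-80.05, -34.57)

Leg 1 (N28°W, 26 nmi): east 26 sin 332° = -12.21, north 26 cos 332° = 22.96
Leg 2 (S47°W, 56 nmi): east 56 sin 227° = -40.96, north 56 cos 227° = -38.19
Leg 3 (207°, 18 nmi): east 18 sin 207° = -8.17, north 18 cos 207° = -16.04
Leg 4 (260°, 19 nmi): east 19 sin 260° = -18.71, north 19 cos 260° = -3.30
Summing: -80.05 nmi east, -34.57 nmi north → (-80.05, -34.57).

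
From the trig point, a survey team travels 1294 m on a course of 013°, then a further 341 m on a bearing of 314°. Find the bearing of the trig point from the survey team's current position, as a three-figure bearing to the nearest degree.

Leg 1 (013°, 1294 m): east 1294 sin 13° = 291.09, north 1294 cos 13° = 1260.83
Leg 2 (314°, 341 m): east 341 sin 314° = -245.29, north 341 cos 314° = 236.88
Net displacement: 45.79 east, 1497.71 north. Direction back to start is (-45.79, -1497.71): bearing = atan2(-45.79, -1497.71) mod 360° = 181.75° ≈ 182°.

182°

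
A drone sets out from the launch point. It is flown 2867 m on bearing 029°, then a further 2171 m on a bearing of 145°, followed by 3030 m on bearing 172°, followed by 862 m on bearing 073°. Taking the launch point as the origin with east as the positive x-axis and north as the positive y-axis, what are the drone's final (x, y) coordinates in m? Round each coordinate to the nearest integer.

Leg 1 (029°, 2867 m): east 2867 sin 29° = 1389.95, north 2867 cos 29° = 2507.53
Leg 2 (145°, 2171 m): east 2171 sin 145° = 1245.23, north 2171 cos 145° = -1778.38
Leg 3 (172°, 3030 m): east 3030 sin 172° = 421.69, north 3030 cos 172° = -3000.51
Leg 4 (073°, 862 m): east 862 sin 73° = 824.33, north 862 cos 73° = 252.02
Summing: 3881.21 m east, -2019.33 m north → (3881, -2019).

(3881, -2019)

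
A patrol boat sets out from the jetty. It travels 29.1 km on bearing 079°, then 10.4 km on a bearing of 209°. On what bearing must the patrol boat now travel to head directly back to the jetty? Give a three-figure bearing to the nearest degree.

Leg 1 (079°, 29.1 km): east 29.1 sin 79° = 28.57, north 29.1 cos 79° = 5.55
Leg 2 (209°, 10.4 km): east 10.4 sin 209° = -5.04, north 10.4 cos 209° = -9.10
Net displacement: 23.52 east, -3.54 north. Direction back to start is (-23.52, 3.54): bearing = atan2(-23.52, 3.54) mod 360° = 278.57° ≈ 279°.

279°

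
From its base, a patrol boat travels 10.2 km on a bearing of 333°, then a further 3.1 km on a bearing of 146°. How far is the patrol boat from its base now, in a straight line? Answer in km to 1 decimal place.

7.1 km

Leg 1 (333°, 10.2 km): east 10.2 sin 333° = -4.63, north 10.2 cos 333° = 9.09
Leg 2 (146°, 3.1 km): east 3.1 sin 146° = 1.73, north 3.1 cos 146° = -2.57
Net: -2.90 east, 6.52 north. Distance = √((-2.90)² + (6.52)²) = 7.133 km.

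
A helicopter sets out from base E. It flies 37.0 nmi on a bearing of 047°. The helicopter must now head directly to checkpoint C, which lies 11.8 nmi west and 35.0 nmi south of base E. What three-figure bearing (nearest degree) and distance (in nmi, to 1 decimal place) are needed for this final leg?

213°, 71.7 nmi

Leg 1 (047°, 37.0 nmi): east 37.0 sin 47° = 27.06, north 37.0 cos 47° = 25.23
Current position: (27.06, 25.23). Target: (-11.8, -35.0). Remaining: Δeast = -38.86, Δnorth = -60.23.
Bearing = atan2(-38.86, -60.23) mod 360° = 212.83°; distance = √((-38.86)² + (-60.23)²) = 71.681 nmi.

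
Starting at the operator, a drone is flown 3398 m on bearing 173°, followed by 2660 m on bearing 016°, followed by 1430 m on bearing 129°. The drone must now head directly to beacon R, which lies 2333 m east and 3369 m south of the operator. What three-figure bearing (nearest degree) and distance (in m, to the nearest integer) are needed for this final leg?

177°, 1655 m

Leg 1 (173°, 3398 m): east 3398 sin 173° = 414.11, north 3398 cos 173° = -3372.67
Leg 2 (016°, 2660 m): east 2660 sin 16° = 733.20, north 2660 cos 16° = 2556.96
Leg 3 (129°, 1430 m): east 1430 sin 129° = 1111.32, north 1430 cos 129° = -899.93
Current position: (2258.63, -1715.64). Target: (2333, -3369). Remaining: Δeast = 74.37, Δnorth = -1653.36.
Bearing = atan2(74.37, -1653.36) mod 360° = 177.42°; distance = √((74.37)² + (-1653.36)²) = 1655.028 m.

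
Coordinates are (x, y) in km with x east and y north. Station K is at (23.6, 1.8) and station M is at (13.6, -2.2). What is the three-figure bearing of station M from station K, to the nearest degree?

248°

Δeast = 13.6 − 23.6 = -10.00; Δnorth = -2.2 − 1.8 = -4.00.
Bearing = atan2(Δeast, Δnorth) mod 360° = 248.20° ≈ 248°.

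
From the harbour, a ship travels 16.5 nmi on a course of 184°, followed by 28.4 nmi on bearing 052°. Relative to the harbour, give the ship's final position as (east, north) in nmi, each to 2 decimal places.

Leg 1 (184°, 16.5 nmi): east 16.5 sin 184° = -1.15, north 16.5 cos 184° = -16.46
Leg 2 (052°, 28.4 nmi): east 28.4 sin 52° = 22.38, north 28.4 cos 52° = 17.48
Summing: 21.23 nmi east, 1.02 nmi north → (21.23, 1.02).

(21.23, 1.02)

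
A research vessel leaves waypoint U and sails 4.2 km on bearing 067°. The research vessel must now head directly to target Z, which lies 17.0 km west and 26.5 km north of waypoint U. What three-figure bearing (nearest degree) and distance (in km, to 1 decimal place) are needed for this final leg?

320°, 32.5 km

Leg 1 (067°, 4.2 km): east 4.2 sin 67° = 3.87, north 4.2 cos 67° = 1.64
Current position: (3.87, 1.64). Target: (-17.0, 26.5). Remaining: Δeast = -20.87, Δnorth = 24.86.
Bearing = atan2(-20.87, 24.86) mod 360° = 319.99°; distance = √((-20.87)² + (24.86)²) = 32.456 km.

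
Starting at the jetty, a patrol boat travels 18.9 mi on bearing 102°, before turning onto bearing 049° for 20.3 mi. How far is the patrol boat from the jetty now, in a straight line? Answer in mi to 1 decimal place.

Leg 1 (102°, 18.9 mi): east 18.9 sin 102° = 18.49, north 18.9 cos 102° = -3.93
Leg 2 (049°, 20.3 mi): east 20.3 sin 49° = 15.32, north 20.3 cos 49° = 13.32
Net: 33.81 east, 9.39 north. Distance = √((33.81)² + (9.39)²) = 35.087 mi.

35.1 mi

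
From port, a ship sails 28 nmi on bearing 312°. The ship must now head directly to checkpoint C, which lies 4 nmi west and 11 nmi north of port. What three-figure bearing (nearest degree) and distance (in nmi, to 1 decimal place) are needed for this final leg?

Leg 1 (312°, 28 nmi): east 28 sin 312° = -20.81, north 28 cos 312° = 18.74
Current position: (-20.81, 18.74). Target: (-4, 11). Remaining: Δeast = 16.81, Δnorth = -7.74.
Bearing = atan2(16.81, -7.74) mod 360° = 114.71°; distance = √((16.81)² + (-7.74)²) = 18.503 nmi.

115°, 18.5 nmi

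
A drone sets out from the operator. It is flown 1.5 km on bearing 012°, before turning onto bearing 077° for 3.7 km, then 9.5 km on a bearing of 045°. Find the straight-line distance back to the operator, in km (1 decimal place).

Leg 1 (012°, 1.5 km): east 1.5 sin 12° = 0.31, north 1.5 cos 12° = 1.47
Leg 2 (077°, 3.7 km): east 3.7 sin 77° = 3.61, north 3.7 cos 77° = 0.83
Leg 3 (045°, 9.5 km): east 9.5 sin 45° = 6.72, north 9.5 cos 45° = 6.72
Net: 10.63 east, 9.02 north. Distance = √((10.63)² + (9.02)²) = 13.943 km.

13.9 km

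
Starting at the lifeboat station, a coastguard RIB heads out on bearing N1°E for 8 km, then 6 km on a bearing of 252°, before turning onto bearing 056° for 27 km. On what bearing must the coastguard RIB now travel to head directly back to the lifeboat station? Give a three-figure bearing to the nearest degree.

218°

Leg 1 (N1°E, 8 km): east 8 sin 1° = 0.14, north 8 cos 1° = 8.00
Leg 2 (252°, 6 km): east 6 sin 252° = -5.71, north 6 cos 252° = -1.85
Leg 3 (056°, 27 km): east 27 sin 56° = 22.38, north 27 cos 56° = 15.10
Net displacement: 16.82 east, 21.24 north. Direction back to start is (-16.82, -21.24): bearing = atan2(-16.82, -21.24) mod 360° = 218.37° ≈ 218°.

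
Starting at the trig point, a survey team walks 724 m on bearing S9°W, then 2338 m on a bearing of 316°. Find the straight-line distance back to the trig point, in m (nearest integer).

1988 m

Leg 1 (S9°W, 724 m): east 724 sin 189° = -113.26, north 724 cos 189° = -715.09
Leg 2 (316°, 2338 m): east 2338 sin 316° = -1624.11, north 2338 cos 316° = 1681.82
Net: -1737.37 east, 966.73 north. Distance = √((-1737.37)² + (966.73)²) = 1988.221 m.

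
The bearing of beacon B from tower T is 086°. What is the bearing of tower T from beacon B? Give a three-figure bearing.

Back-bearing = 086° + 180° = 266°.

266°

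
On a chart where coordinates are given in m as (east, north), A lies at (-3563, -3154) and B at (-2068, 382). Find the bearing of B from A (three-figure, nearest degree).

023°

Δeast = -2068 − -3563 = 1495.00; Δnorth = 382 − -3154 = 3536.00.
Bearing = atan2(Δeast, Δnorth) mod 360° = 22.92° ≈ 023°.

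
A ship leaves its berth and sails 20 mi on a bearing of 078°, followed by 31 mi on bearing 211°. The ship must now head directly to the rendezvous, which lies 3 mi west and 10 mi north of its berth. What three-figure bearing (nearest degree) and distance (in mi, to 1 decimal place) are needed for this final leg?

Leg 1 (078°, 20 mi): east 20 sin 78° = 19.56, north 20 cos 78° = 4.16
Leg 2 (211°, 31 mi): east 31 sin 211° = -15.97, north 31 cos 211° = -26.57
Current position: (3.60, -22.41). Target: (-3, 10). Remaining: Δeast = -6.60, Δnorth = 32.41.
Bearing = atan2(-6.60, 32.41) mod 360° = 348.50°; distance = √((-6.60)² + (32.41)²) = 33.078 mi.

348°, 33.1 mi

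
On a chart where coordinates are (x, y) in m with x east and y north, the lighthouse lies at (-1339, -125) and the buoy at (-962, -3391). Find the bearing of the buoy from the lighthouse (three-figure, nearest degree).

173°

Δeast = -962 − -1339 = 377.00; Δnorth = -3391 − -125 = -3266.00.
Bearing = atan2(Δeast, Δnorth) mod 360° = 173.42° ≈ 173°.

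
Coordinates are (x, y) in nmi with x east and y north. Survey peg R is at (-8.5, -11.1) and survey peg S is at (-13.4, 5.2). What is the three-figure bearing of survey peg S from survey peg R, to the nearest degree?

Δeast = -13.4 − -8.5 = -4.90; Δnorth = 5.2 − -11.1 = 16.30.
Bearing = atan2(Δeast, Δnorth) mod 360° = 343.27° ≈ 343°.

343°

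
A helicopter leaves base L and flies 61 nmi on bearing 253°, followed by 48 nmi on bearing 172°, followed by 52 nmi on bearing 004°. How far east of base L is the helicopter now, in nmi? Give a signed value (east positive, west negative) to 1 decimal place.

Leg 1 (253°, 61 nmi): east 61 sin 253° = -58.33, north 61 cos 253° = -17.83
Leg 2 (172°, 48 nmi): east 48 sin 172° = 6.68, north 48 cos 172° = -47.53
Leg 3 (004°, 52 nmi): east 52 sin 4° = 3.63, north 52 cos 4° = 51.87
Net east component: -48.03 nmi.

-48.0 nmi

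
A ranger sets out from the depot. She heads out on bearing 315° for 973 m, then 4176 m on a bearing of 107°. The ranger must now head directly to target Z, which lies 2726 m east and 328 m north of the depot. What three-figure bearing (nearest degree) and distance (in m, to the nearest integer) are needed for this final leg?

326°, 1038 m

Leg 1 (315°, 973 m): east 973 sin 315° = -688.01, north 973 cos 315° = 688.01
Leg 2 (107°, 4176 m): east 4176 sin 107° = 3993.53, north 4176 cos 107° = -1220.94
Current position: (3305.51, -532.93). Target: (2726, 328). Remaining: Δeast = -579.51, Δnorth = 860.93.
Bearing = atan2(-579.51, 860.93) mod 360° = 326.05°; distance = √((-579.51)² + (860.93)²) = 1037.803 m.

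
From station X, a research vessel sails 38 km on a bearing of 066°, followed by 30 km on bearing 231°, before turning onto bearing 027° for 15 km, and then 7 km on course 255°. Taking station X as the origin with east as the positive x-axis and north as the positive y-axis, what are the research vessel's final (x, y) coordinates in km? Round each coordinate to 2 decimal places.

Leg 1 (066°, 38 km): east 38 sin 66° = 34.71, north 38 cos 66° = 15.46
Leg 2 (231°, 30 km): east 30 sin 231° = -23.31, north 30 cos 231° = -18.88
Leg 3 (027°, 15 km): east 15 sin 27° = 6.81, north 15 cos 27° = 13.37
Leg 4 (255°, 7 km): east 7 sin 255° = -6.76, north 7 cos 255° = -1.81
Summing: 11.45 km east, 8.13 km north → (11.45, 8.13).

(11.45, 8.13)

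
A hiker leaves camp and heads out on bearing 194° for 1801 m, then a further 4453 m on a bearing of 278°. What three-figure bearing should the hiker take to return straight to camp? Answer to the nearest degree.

077°

Leg 1 (194°, 1801 m): east 1801 sin 194° = -435.70, north 1801 cos 194° = -1747.50
Leg 2 (278°, 4453 m): east 4453 sin 278° = -4409.66, north 4453 cos 278° = 619.74
Net displacement: -4845.37 east, -1127.76 north. Direction back to start is (4845.37, 1127.76): bearing = atan2(4845.37, 1127.76) mod 360° = 76.90° ≈ 077°.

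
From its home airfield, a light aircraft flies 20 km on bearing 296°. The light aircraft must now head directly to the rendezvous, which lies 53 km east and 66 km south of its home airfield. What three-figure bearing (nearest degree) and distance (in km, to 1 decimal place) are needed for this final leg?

136°, 103.1 km

Leg 1 (296°, 20 km): east 20 sin 296° = -17.98, north 20 cos 296° = 8.77
Current position: (-17.98, 8.77). Target: (53, -66). Remaining: Δeast = 70.98, Δnorth = -74.77.
Bearing = atan2(70.98, -74.77) mod 360° = 136.49°; distance = √((70.98)² + (-74.77)²) = 103.091 km.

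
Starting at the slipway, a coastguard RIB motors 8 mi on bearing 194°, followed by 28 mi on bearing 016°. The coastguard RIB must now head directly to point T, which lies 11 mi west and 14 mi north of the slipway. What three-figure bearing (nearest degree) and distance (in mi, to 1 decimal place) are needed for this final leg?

253°, 17.6 mi

Leg 1 (194°, 8 mi): east 8 sin 194° = -1.94, north 8 cos 194° = -7.76
Leg 2 (016°, 28 mi): east 28 sin 16° = 7.72, north 28 cos 16° = 26.92
Current position: (5.78, 19.15). Target: (-11, 14). Remaining: Δeast = -16.78, Δnorth = -5.15.
Bearing = atan2(-16.78, -5.15) mod 360° = 252.93°; distance = √((-16.78)² + (-5.15)²) = 17.556 mi.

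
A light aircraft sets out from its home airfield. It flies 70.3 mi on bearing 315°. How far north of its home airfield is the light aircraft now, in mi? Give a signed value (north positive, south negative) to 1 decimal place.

Leg 1 (315°, 70.3 mi): east 70.3 sin 315° = -49.71, north 70.3 cos 315° = 49.71
Net north component: 49.71 mi.

49.7 mi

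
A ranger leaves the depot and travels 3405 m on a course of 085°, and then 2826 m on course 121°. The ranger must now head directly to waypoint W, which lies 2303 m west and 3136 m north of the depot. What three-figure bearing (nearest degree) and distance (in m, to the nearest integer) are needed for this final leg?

298°, 9184 m

Leg 1 (085°, 3405 m): east 3405 sin 85° = 3392.04, north 3405 cos 85° = 296.77
Leg 2 (121°, 2826 m): east 2826 sin 121° = 2422.35, north 2826 cos 121° = -1455.50
Current position: (5814.40, -1158.73). Target: (-2303, 3136). Remaining: Δeast = -8117.40, Δnorth = 4294.73.
Bearing = atan2(-8117.40, 4294.73) mod 360° = 297.88°; distance = √((-8117.40)² + (4294.73)²) = 9183.511 m.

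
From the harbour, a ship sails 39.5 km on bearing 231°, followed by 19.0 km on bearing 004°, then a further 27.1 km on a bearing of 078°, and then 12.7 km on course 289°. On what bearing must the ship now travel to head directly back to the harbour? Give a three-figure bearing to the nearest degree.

Leg 1 (231°, 39.5 km): east 39.5 sin 231° = -30.70, north 39.5 cos 231° = -24.86
Leg 2 (004°, 19.0 km): east 19.0 sin 4° = 1.33, north 19.0 cos 4° = 18.95
Leg 3 (078°, 27.1 km): east 27.1 sin 78° = 26.51, north 27.1 cos 78° = 5.63
Leg 4 (289°, 12.7 km): east 12.7 sin 289° = -12.01, north 12.7 cos 289° = 4.13
Net displacement: -14.87 east, 3.86 north. Direction back to start is (14.87, -3.86): bearing = atan2(14.87, -3.86) mod 360° = 104.57° ≈ 105°.

105°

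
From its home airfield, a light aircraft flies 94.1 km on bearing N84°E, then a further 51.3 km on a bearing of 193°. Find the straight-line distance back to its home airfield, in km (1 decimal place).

91.3 km

Leg 1 (N84°E, 94.1 km): east 94.1 sin 84° = 93.58, north 94.1 cos 84° = 9.84
Leg 2 (193°, 51.3 km): east 51.3 sin 193° = -11.54, north 51.3 cos 193° = -49.99
Net: 82.04 east, -40.15 north. Distance = √((82.04)² + (-40.15)²) = 91.341 km.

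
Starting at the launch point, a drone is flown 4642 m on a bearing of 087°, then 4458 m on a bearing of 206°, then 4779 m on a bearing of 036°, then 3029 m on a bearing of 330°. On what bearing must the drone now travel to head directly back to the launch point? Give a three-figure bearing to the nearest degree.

Leg 1 (087°, 4642 m): east 4642 sin 87° = 4635.64, north 4642 cos 87° = 242.94
Leg 2 (206°, 4458 m): east 4458 sin 206° = -1954.26, north 4458 cos 206° = -4006.82
Leg 3 (036°, 4779 m): east 4779 sin 36° = 2809.03, north 4779 cos 36° = 3866.29
Leg 4 (330°, 3029 m): east 3029 sin 330° = -1514.50, north 3029 cos 330° = 2623.19
Net displacement: 3975.91 east, 2725.60 north. Direction back to start is (-3975.91, -2725.60): bearing = atan2(-3975.91, -2725.60) mod 360° = 235.57° ≈ 236°.

236°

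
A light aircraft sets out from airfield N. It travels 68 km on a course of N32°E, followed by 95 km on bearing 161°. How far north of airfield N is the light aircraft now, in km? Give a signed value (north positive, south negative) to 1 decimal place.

-32.2 km

Leg 1 (N32°E, 68 km): east 68 sin 32° = 36.03, north 68 cos 32° = 57.67
Leg 2 (161°, 95 km): east 95 sin 161° = 30.93, north 95 cos 161° = -89.82
Net north component: -32.16 km.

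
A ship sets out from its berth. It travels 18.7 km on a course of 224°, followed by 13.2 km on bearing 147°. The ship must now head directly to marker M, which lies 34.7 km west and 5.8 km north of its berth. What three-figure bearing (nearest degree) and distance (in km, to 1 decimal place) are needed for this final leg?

Leg 1 (224°, 18.7 km): east 18.7 sin 224° = -12.99, north 18.7 cos 224° = -13.45
Leg 2 (147°, 13.2 km): east 13.2 sin 147° = 7.19, north 13.2 cos 147° = -11.07
Current position: (-5.80, -24.52). Target: (-34.7, 5.8). Remaining: Δeast = -28.90, Δnorth = 30.32.
Bearing = atan2(-28.90, 30.32) mod 360° = 316.38°; distance = √((-28.90)² + (30.32)²) = 41.888 km.

316°, 41.9 km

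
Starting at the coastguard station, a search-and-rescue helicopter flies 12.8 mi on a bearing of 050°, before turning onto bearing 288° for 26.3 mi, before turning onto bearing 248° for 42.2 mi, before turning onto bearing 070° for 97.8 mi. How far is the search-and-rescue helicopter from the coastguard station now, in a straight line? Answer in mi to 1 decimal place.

50.7 mi

Leg 1 (050°, 12.8 mi): east 12.8 sin 50° = 9.81, north 12.8 cos 50° = 8.23
Leg 2 (288°, 26.3 mi): east 26.3 sin 288° = -25.01, north 26.3 cos 288° = 8.13
Leg 3 (248°, 42.2 mi): east 42.2 sin 248° = -39.13, north 42.2 cos 248° = -15.81
Leg 4 (070°, 97.8 mi): east 97.8 sin 70° = 91.90, north 97.8 cos 70° = 33.45
Net: 37.57 east, 34.00 north. Distance = √((37.57)² + (34.00)²) = 50.666 mi.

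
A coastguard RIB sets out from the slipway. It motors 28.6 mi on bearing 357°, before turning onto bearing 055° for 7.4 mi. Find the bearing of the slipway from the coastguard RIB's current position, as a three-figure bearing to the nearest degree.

188°

Leg 1 (357°, 28.6 mi): east 28.6 sin 357° = -1.50, north 28.6 cos 357° = 28.56
Leg 2 (055°, 7.4 mi): east 7.4 sin 55° = 6.06, north 7.4 cos 55° = 4.24
Net displacement: 4.56 east, 32.81 north. Direction back to start is (-4.56, -32.81): bearing = atan2(-4.56, -32.81) mod 360° = 187.92° ≈ 188°.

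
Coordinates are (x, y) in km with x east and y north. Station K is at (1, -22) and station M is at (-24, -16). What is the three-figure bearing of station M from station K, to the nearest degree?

283°

Δeast = -24 − 1 = -25.00; Δnorth = -16 − -22 = 6.00.
Bearing = atan2(Δeast, Δnorth) mod 360° = 283.50° ≈ 283°.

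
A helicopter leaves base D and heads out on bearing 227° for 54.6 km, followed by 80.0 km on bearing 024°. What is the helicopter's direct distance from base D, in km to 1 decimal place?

Leg 1 (227°, 54.6 km): east 54.6 sin 227° = -39.93, north 54.6 cos 227° = -37.24
Leg 2 (024°, 80.0 km): east 80.0 sin 24° = 32.54, north 80.0 cos 24° = 73.08
Net: -7.39 east, 35.85 north. Distance = √((-7.39)² + (35.85)²) = 36.601 km.

36.6 km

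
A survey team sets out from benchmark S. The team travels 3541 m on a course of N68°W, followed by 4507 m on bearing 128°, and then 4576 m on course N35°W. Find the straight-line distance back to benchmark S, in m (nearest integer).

Leg 1 (N68°W, 3541 m): east 3541 sin 292° = -3283.16, north 3541 cos 292° = 1326.48
Leg 2 (128°, 4507 m): east 4507 sin 128° = 3551.56, north 4507 cos 128° = -2774.79
Leg 3 (N35°W, 4576 m): east 4576 sin 325° = -2624.69, north 4576 cos 325° = 3748.44
Net: -2356.28 east, 2300.14 north. Distance = √((-2356.28)² + (2300.14)²) = 3292.822 m.

3293 m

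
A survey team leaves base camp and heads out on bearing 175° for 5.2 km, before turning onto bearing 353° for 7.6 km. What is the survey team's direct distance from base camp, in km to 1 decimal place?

2.4 km

Leg 1 (175°, 5.2 km): east 5.2 sin 175° = 0.45, north 5.2 cos 175° = -5.18
Leg 2 (353°, 7.6 km): east 7.6 sin 353° = -0.93, north 7.6 cos 353° = 7.54
Net: -0.47 east, 2.36 north. Distance = √((-0.47)² + (2.36)²) = 2.410 km.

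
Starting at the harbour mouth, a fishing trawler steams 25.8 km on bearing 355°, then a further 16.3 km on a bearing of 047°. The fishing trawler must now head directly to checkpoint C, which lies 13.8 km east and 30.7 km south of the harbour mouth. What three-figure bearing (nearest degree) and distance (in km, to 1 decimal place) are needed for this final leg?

177°, 67.6 km

Leg 1 (355°, 25.8 km): east 25.8 sin 355° = -2.25, north 25.8 cos 355° = 25.70
Leg 2 (047°, 16.3 km): east 16.3 sin 47° = 11.92, north 16.3 cos 47° = 11.12
Current position: (9.67, 36.82). Target: (13.8, -30.7). Remaining: Δeast = 4.13, Δnorth = -67.52.
Bearing = atan2(4.13, -67.52) mod 360° = 176.50°; distance = √((4.13)² + (-67.52)²) = 67.644 km.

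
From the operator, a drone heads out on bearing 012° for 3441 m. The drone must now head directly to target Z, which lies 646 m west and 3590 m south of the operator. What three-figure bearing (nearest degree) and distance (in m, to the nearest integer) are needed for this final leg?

Leg 1 (012°, 3441 m): east 3441 sin 12° = 715.42, north 3441 cos 12° = 3365.81
Current position: (715.42, 3365.81). Target: (-646, -3590). Remaining: Δeast = -1361.42, Δnorth = -6955.81.
Bearing = atan2(-1361.42, -6955.81) mod 360° = 191.07°; distance = √((-1361.42)² + (-6955.81)²) = 7087.786 m.

191°, 7088 m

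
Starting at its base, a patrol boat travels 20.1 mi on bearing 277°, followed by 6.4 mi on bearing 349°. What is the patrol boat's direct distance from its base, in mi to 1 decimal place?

Leg 1 (277°, 20.1 mi): east 20.1 sin 277° = -19.95, north 20.1 cos 277° = 2.45
Leg 2 (349°, 6.4 mi): east 6.4 sin 349° = -1.22, north 6.4 cos 349° = 6.28
Net: -21.17 east, 8.73 north. Distance = √((-21.17)² + (8.73)²) = 22.901 mi.

22.9 mi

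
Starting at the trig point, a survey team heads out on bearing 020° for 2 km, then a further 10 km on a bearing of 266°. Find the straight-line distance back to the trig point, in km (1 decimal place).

9.4 km

Leg 1 (020°, 2 km): east 2 sin 20° = 0.68, north 2 cos 20° = 1.88
Leg 2 (266°, 10 km): east 10 sin 266° = -9.98, north 10 cos 266° = -0.70
Net: -9.29 east, 1.18 north. Distance = √((-9.29)² + (1.18)²) = 9.366 km.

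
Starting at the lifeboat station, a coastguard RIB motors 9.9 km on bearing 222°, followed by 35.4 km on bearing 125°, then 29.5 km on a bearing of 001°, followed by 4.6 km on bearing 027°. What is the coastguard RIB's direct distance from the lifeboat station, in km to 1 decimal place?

25.7 km

Leg 1 (222°, 9.9 km): east 9.9 sin 222° = -6.62, north 9.9 cos 222° = -7.36
Leg 2 (125°, 35.4 km): east 35.4 sin 125° = 29.00, north 35.4 cos 125° = -20.30
Leg 3 (001°, 29.5 km): east 29.5 sin 1° = 0.51, north 29.5 cos 1° = 29.50
Leg 4 (027°, 4.6 km): east 4.6 sin 27° = 2.09, north 4.6 cos 27° = 4.10
Net: 24.98 east, 5.93 north. Distance = √((24.98)² + (5.93)²) = 25.672 km.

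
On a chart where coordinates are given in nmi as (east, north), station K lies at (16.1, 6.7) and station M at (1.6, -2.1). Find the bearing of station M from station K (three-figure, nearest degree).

239°

Δeast = 1.6 − 16.1 = -14.50; Δnorth = -2.1 − 6.7 = -8.80.
Bearing = atan2(Δeast, Δnorth) mod 360° = 238.75° ≈ 239°.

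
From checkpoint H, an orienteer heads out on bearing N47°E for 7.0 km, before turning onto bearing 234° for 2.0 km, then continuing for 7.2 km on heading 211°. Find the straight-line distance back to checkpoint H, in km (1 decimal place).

2.6 km

Leg 1 (N47°E, 7.0 km): east 7.0 sin 47° = 5.12, north 7.0 cos 47° = 4.77
Leg 2 (234°, 2.0 km): east 2.0 sin 234° = -1.62, north 2.0 cos 234° = -1.18
Leg 3 (211°, 7.2 km): east 7.2 sin 211° = -3.71, north 7.2 cos 211° = -6.17
Net: -0.21 east, -2.57 north. Distance = √((-0.21)² + (-2.57)²) = 2.581 km.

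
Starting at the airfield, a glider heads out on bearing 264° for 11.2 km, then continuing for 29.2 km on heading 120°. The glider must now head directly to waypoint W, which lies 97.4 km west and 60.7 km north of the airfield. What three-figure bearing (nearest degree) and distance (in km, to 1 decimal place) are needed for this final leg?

304°, 135.2 km

Leg 1 (264°, 11.2 km): east 11.2 sin 264° = -11.14, north 11.2 cos 264° = -1.17
Leg 2 (120°, 29.2 km): east 29.2 sin 120° = 25.29, north 29.2 cos 120° = -14.60
Current position: (14.15, -15.77). Target: (-97.4, 60.7). Remaining: Δeast = -111.55, Δnorth = 76.47.
Bearing = atan2(-111.55, 76.47) mod 360° = 304.43°; distance = √((-111.55)² + (76.47)²) = 135.244 km.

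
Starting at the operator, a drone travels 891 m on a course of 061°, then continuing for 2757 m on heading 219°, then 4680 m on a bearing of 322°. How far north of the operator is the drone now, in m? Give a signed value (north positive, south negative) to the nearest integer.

1977 m

Leg 1 (061°, 891 m): east 891 sin 61° = 779.29, north 891 cos 61° = 431.97
Leg 2 (219°, 2757 m): east 2757 sin 219° = -1735.04, north 2757 cos 219° = -2142.59
Leg 3 (322°, 4680 m): east 4680 sin 322° = -2881.30, north 4680 cos 322° = 3687.89
Net north component: 1977.26 m.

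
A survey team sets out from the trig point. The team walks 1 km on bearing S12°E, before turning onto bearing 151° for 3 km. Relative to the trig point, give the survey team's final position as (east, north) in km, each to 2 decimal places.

Leg 1 (S12°E, 1 km): east 1 sin 168° = 0.21, north 1 cos 168° = -0.98
Leg 2 (151°, 3 km): east 3 sin 151° = 1.45, north 3 cos 151° = -2.62
Summing: 1.66 km east, -3.60 km north → (1.66, -3.60).

(1.66, -3.60)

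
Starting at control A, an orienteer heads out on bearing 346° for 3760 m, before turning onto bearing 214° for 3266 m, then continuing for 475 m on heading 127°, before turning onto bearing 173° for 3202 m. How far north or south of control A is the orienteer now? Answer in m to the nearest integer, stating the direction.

Leg 1 (346°, 3760 m): east 3760 sin 346° = -909.63, north 3760 cos 346° = 3648.31
Leg 2 (214°, 3266 m): east 3266 sin 214° = -1826.32, north 3266 cos 214° = -2707.64
Leg 3 (127°, 475 m): east 475 sin 127° = 379.35, north 475 cos 127° = -285.86
Leg 4 (173°, 3202 m): east 3202 sin 173° = 390.23, north 3202 cos 173° = -3178.13
Net north component: -2523.32 m.

2523 m south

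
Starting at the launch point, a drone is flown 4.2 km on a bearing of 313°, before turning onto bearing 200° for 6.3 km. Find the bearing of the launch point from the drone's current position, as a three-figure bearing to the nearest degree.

Leg 1 (313°, 4.2 km): east 4.2 sin 313° = -3.07, north 4.2 cos 313° = 2.86
Leg 2 (200°, 6.3 km): east 6.3 sin 200° = -2.15, north 6.3 cos 200° = -5.92
Net displacement: -5.23 east, -3.06 north. Direction back to start is (5.23, 3.06): bearing = atan2(5.23, 3.06) mod 360° = 59.69° ≈ 060°.

060°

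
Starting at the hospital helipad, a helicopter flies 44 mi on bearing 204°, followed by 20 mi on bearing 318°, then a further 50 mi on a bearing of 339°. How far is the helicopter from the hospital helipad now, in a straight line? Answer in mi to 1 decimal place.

53.6 mi

Leg 1 (204°, 44 mi): east 44 sin 204° = -17.90, north 44 cos 204° = -40.20
Leg 2 (318°, 20 mi): east 20 sin 318° = -13.38, north 20 cos 318° = 14.86
Leg 3 (339°, 50 mi): east 50 sin 339° = -17.92, north 50 cos 339° = 46.68
Net: -49.20 east, 21.35 north. Distance = √((-49.20)² + (21.35)²) = 53.629 mi.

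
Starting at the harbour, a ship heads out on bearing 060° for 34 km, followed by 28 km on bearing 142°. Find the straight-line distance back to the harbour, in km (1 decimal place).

47.0 km

Leg 1 (060°, 34 km): east 34 sin 60° = 29.44, north 34 cos 60° = 17.00
Leg 2 (142°, 28 km): east 28 sin 142° = 17.24, north 28 cos 142° = -22.06
Net: 46.68 east, -5.06 north. Distance = √((46.68)² + (-5.06)²) = 46.957 km.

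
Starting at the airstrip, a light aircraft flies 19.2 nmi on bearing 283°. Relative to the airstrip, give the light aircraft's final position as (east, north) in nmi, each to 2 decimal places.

Leg 1 (283°, 19.2 nmi): east 19.2 sin 283° = -18.71, north 19.2 cos 283° = 4.32
Summing: -18.71 nmi east, 4.32 nmi north → (-18.71, 4.32).

(-18.71, 4.32)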